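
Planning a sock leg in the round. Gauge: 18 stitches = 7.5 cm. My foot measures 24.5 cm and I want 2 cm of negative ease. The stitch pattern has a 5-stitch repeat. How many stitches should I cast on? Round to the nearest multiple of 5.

55 stitches.

Finished = 24.5 − 2 = 22.5 cm.
18 / 7.5 = 2.4 sts/cm.
22.5 × 2.4 = 54.00 sts.
Nearest multiple of 5: 55.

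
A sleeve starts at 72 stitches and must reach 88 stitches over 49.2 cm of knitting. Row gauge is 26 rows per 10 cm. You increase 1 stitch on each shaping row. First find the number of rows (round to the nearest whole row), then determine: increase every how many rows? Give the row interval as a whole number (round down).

Rows = 49.2 × 2.6 = 127.9 → 128 rows.
Stitches to add: 16 → 16 shaping rows (at 1 st each).
128 / 16 = 8.00 → every 8 rows.

Increase every 8th row.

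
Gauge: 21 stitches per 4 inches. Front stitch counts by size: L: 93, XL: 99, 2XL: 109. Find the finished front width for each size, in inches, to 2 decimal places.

21/4 = 5.25 sts per in.
L: 93 / 5.25 = 17.714 → 17.71 in.
XL: 99 / 5.25 = 18.857 → 18.86 in.
2XL: 109 / 5.25 = 20.762 → 20.76 in.

L 17.71 inches; XL 18.86 inches; 2XL 20.76 inches.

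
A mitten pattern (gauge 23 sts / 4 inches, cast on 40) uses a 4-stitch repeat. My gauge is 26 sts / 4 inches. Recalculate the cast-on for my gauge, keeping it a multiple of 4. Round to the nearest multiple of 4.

44 stitches.

40 × 26 / 23 = 45.22.
Nearest multiple of 4: 44.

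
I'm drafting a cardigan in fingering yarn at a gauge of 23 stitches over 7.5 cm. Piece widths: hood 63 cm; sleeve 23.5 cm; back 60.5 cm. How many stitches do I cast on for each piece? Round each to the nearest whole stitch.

hood 193; sleeve 72; back 186.

Rate = 23/7.5 = 3.067 sts per cm.
hood: 63 × 3.067 = 193.20 → 193.
sleeve: 23.5 × 3.067 = 72.07 → 72.
back: 60.5 × 3.067 = 185.53 → 186.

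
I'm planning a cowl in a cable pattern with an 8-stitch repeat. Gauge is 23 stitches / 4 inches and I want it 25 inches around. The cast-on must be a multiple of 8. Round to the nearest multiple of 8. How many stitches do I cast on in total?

Cast on 144 stitches.

23 / 4 = 5.75 sts per inch.
25 × 5.75 = 143.75 sts.
Nearest multiple of 8: 144.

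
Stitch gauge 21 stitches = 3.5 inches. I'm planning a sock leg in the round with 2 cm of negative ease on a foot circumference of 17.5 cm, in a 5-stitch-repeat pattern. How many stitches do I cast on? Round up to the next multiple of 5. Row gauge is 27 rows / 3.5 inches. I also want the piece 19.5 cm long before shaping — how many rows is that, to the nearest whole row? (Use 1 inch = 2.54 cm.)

Finished = 17.5 − 2 = 15.5 cm.
15.5 cm × 1/2.54 = 6.10 inches.
21/3.5 = 6 sts per in; 6.10 × 6 = 36.61 sts.
Next multiple of 5 → 40.
19.5 cm = 7.68 inches; × 7.714 = 59.22 → 59 rows.

Cast on 40 stitches; work 59 rows.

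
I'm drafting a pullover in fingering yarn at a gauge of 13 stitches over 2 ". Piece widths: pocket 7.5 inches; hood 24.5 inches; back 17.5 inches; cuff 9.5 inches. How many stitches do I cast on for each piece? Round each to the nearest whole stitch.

Rate = 13/2 = 6.5 sts per in.
pocket: 7.5 × 6.5 = 48.75 → 49.
hood: 24.5 × 6.5 = 159.25 → 159.
back: 17.5 × 6.5 = 113.75 → 114.
cuff: 9.5 × 6.5 = 61.75 → 62.

pocket 49; hood 159; back 114; cuff 62.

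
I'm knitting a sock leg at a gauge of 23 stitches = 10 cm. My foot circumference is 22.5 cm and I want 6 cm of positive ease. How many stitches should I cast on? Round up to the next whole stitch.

Cast on 66 stitches.

Finished = 22.5 + 6 = 28.5 cm.
23 / 10 = 2.3 sts per cm.
28.50 × 2.3 = 65.55 sts.
→ 66 sts.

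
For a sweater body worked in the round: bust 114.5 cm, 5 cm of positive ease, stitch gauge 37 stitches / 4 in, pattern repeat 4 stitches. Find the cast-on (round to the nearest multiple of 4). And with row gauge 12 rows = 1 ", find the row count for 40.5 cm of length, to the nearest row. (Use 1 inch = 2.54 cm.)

Finished = 114.5 + 5 = 119.5 cm.
119.5 cm × 1/2.54 = 47.05 inches.
37/4 = 9.25 sts per in; 47.05 × 9.25 = 435.19 sts.
Nearest multiple of 4 → 436.
40.5 cm = 15.94 inches; × 12 = 191.34 → 191 rows.

Cast on 436 stitches; work 191 rows.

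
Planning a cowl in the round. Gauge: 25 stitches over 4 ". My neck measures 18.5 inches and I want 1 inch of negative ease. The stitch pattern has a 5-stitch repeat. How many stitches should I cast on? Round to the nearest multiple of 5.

CO 110 sts.

Finished = 18.5 − 1 = 17.5 inches.
25 / 4 = 6.25 sts/in.
17.5 × 6.25 = 109.38 sts.
Nearest multiple of 5: 110.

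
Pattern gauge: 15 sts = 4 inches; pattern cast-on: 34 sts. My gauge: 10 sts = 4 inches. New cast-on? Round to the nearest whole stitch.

CO 23 sts.

Scale factor = 10 / 15 = 0.667.
34 × 10 / 15 = 22.67 sts.
→ 23 sts.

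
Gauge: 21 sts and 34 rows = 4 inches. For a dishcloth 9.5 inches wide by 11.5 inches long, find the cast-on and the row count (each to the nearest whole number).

Stitch gauge = 21/4 = 5.25 sts/in; 9.5 × 5.25 = 49.88 → 50 sts.
Row gauge = 34/4 = 8.5 rows/in; 11.5 × 8.5 = 97.75 → 98 rows.

Cast on 50 stitches and work 98 rows.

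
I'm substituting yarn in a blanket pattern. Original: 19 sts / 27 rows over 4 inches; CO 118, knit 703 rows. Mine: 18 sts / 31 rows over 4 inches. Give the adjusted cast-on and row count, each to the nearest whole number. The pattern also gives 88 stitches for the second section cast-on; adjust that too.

Cast on 112 stitches; work 807 rows; second section cast-on 83 stitches.

Stitches: 118 × 18/19 = 111.79 → 112.
Rows: 703 × 31/27 = 807.15 → 807.
second section cast-on: 88 × 18/19 = 83.37 → 83.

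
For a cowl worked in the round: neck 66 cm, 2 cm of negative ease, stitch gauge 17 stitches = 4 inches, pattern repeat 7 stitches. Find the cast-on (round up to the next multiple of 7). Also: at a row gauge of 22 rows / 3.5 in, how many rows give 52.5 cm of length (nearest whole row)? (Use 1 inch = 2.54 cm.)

Cast on 112 stitches; work 130 rows.

Finished = 66 − 2 = 64 cm.
64 cm × 1/2.54 = 25.20 inches.
17/4 = 4.25 sts per in; 25.20 × 4.25 = 107.09 sts.
Next multiple of 7 → 112.
52.5 cm = 20.67 inches; × 6.286 = 129.92 → 130 rows.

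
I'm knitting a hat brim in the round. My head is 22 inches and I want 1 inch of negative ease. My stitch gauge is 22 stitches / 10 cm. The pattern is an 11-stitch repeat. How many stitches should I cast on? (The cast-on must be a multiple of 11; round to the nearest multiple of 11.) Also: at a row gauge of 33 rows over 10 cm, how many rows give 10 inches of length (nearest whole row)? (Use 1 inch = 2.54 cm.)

Finished = 22 − 1 = 21 inches.
21 inches × 2.54 = 53.34 cm.
22/10 = 2.2 sts per cm; 53.34 × 2.2 = 117.35 sts.
Nearest multiple of 11 → 121.
10 inches = 25.40 cm; × 3.3 = 83.82 → 84 rows.

Cast on 121 stitches; work 84 rows.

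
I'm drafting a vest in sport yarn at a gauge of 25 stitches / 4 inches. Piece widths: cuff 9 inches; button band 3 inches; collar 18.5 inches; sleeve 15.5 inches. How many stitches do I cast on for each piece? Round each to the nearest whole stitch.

cuff 56; button band 19; collar 116; sleeve 97.

Rate = 25/4 = 6.25 sts per in.
cuff: 9 × 6.25 = 56.25 → 56.
button band: 3 × 6.25 = 18.75 → 19.
collar: 18.5 × 6.25 = 115.62 → 116.
sleeve: 15.5 × 6.25 = 96.88 → 97.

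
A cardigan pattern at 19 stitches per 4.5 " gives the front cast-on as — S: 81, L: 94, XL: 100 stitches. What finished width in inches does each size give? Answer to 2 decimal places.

19/4.5 = 4.222 sts per in.
S: 81 / 4.222 = 19.184 → 19.18 in.
L: 94 / 4.222 = 22.263 → 22.26 in.
XL: 100 / 4.222 = 23.684 → 23.68 in.

S 19.18 inches; L 22.26 inches; XL 23.68 inches.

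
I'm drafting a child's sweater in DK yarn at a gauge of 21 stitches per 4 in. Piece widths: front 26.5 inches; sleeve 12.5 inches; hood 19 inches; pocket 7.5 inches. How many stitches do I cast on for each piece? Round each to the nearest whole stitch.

front 139; sleeve 66; hood 100; pocket 39.

Rate = 21/4 = 5.25 sts per in.
front: 26.5 × 5.25 = 139.12 → 139.
sleeve: 12.5 × 5.25 = 65.62 → 66.
hood: 19 × 5.25 = 99.75 → 100.
pocket: 7.5 × 5.25 = 39.38 → 39.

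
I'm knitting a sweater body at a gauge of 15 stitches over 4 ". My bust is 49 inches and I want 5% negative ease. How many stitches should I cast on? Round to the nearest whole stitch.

Finished = 49 × 0.95 = 46.55 in.
15 / 4 = 3.75 sts per inch.
46.55 × 3.75 = 174.56 sts.
→ 175 sts.

175 stitches.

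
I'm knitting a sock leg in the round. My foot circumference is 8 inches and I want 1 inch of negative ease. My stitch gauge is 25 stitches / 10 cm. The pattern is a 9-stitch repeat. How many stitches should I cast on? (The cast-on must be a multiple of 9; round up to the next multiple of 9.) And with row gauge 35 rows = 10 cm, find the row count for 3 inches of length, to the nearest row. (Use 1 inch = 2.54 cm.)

Finished = 8 − 1 = 7 inches.
7 inches × 2.54 = 17.78 cm.
25/10 = 2.5 sts per cm; 17.78 × 2.5 = 44.45 sts.
Next multiple of 9 → 45.
3 inches = 7.62 cm; × 3.5 = 26.67 → 27 rows.

Cast on 45 stitches; work 27 rows.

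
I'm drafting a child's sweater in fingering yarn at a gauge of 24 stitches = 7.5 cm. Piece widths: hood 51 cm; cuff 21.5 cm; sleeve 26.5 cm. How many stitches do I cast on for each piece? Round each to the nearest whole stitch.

hood 163; cuff 69; sleeve 85.

Rate = 24/7.5 = 3.2 sts per cm.
hood: 51 × 3.2 = 163.20 → 163.
cuff: 21.5 × 3.2 = 68.80 → 69.
sleeve: 26.5 × 3.2 = 84.80 → 85.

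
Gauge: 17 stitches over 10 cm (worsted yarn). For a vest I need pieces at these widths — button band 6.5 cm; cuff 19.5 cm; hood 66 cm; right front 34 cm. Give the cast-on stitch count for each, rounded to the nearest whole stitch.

Rate = 17/10 = 1.7 sts per cm.
button band: 6.5 × 1.7 = 11.05 → 11.
cuff: 19.5 × 1.7 = 33.15 → 33.
hood: 66 × 1.7 = 112.20 → 112.
right front: 34 × 1.7 = 57.80 → 58.

button band 11; cuff 33; hood 112; right front 58.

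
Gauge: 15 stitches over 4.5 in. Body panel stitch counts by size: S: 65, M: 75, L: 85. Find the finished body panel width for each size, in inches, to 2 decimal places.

S 19.50 inches; M 22.50 inches; L 25.50 inches.

15/4.5 = 3.333 sts per in.
S: 65 / 3.333 = 19.500 → 19.50 in.
M: 75 / 3.333 = 22.500 → 22.50 in.
L: 85 / 3.333 = 25.500 → 25.50 in.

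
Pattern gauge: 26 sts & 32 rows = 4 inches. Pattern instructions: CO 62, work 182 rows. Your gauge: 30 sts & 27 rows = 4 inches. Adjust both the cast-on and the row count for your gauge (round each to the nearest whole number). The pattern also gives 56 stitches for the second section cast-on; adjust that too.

Stitches: 62 × 30/26 = 71.54 → 72.
Rows: 182 × 27/32 = 153.56 → 154.
second section cast-on: 56 × 30/26 = 64.62 → 65.

Cast on 72 stitches; work 154 rows; second section cast-on 65 stitches.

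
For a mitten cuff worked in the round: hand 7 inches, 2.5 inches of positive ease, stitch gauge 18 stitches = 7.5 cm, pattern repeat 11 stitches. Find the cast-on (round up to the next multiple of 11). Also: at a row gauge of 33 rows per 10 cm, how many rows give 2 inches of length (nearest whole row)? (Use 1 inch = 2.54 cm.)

Finished = 7 + 2.5 = 9.5 inches.
9.5 inches × 2.54 = 24.13 cm.
18/7.5 = 2.4 sts per cm; 24.13 × 2.4 = 57.91 sts.
Next multiple of 11 → 66.
2 inches = 5.08 cm; × 3.3 = 16.76 → 17 rows.

Cast on 66 stitches; work 17 rows.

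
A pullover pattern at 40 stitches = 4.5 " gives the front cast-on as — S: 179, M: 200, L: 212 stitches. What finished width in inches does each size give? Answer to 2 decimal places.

40/4.5 = 8.889 sts per in.
S: 179 / 8.889 = 20.137 → 20.14 in.
M: 200 / 8.889 = 22.500 → 22.50 in.
L: 212 / 8.889 = 23.850 → 23.85 in.

S 20.14 inches; M 22.50 inches; L 23.85 inches.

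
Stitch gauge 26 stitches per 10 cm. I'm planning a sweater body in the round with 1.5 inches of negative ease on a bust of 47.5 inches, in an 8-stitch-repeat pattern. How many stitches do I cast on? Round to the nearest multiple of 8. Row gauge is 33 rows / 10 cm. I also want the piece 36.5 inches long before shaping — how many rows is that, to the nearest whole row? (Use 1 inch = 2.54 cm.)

Finished = 47.5 − 1.5 = 46 inches.
46 inches × 2.54 = 116.84 cm.
26/10 = 2.6 sts per cm; 116.84 × 2.6 = 303.78 sts.
Nearest multiple of 8 → 304.
36.5 inches = 92.71 cm; × 3.3 = 305.94 → 306 rows.

Cast on 304 stitches; work 306 rows.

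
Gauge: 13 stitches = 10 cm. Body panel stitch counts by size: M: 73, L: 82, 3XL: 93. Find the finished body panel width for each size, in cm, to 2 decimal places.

M 56.15 cm; L 63.08 cm; 3XL 71.54 cm.

13/10 = 1.3 sts per cm.
M: 73 / 1.3 = 56.154 → 56.15 cm.
L: 82 / 1.3 = 63.077 → 63.08 cm.
3XL: 93 / 1.3 = 71.538 → 71.54 cm.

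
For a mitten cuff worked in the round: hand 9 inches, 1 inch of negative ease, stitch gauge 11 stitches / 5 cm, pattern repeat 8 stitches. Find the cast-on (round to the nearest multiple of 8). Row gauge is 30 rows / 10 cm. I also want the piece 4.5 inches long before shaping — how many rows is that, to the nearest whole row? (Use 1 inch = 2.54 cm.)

Finished = 9 − 1 = 8 inches.
8 inches × 2.54 = 20.32 cm.
11/5 = 2.2 sts per cm; 20.32 × 2.2 = 44.70 sts.
Nearest multiple of 8 → 48.
4.5 inches = 11.43 cm; × 3 = 34.29 → 34 rows.

Cast on 48 stitches; work 34 rows.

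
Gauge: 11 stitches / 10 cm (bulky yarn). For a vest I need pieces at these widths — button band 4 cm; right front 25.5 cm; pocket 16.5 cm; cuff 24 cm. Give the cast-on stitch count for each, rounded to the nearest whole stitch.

Rate = 11/10 = 1.1 sts per cm.
button band: 4 × 1.1 = 4.40 → 4.
right front: 25.5 × 1.1 = 28.05 → 28.
pocket: 16.5 × 1.1 = 18.15 → 18.
cuff: 24 × 1.1 = 26.40 → 26.

button band 4; right front 28; pocket 18; cuff 26.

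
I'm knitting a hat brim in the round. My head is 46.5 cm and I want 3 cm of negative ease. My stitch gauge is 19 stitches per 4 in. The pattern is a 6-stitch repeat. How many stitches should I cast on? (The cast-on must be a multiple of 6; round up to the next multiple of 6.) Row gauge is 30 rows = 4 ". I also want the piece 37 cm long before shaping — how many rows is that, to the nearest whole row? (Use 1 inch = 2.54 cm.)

Finished = 46.5 − 3 = 43.5 cm.
43.5 cm × 1/2.54 = 17.13 inches.
19/4 = 4.75 sts per in; 17.13 × 4.75 = 81.35 sts.
Next multiple of 6 → 84.
37 cm = 14.57 inches; × 7.5 = 109.25 → 109 rows.

Cast on 84 stitches; work 109 rows.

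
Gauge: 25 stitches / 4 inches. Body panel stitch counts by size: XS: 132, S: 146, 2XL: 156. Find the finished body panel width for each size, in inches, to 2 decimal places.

25/4 = 6.25 sts per in.
XS: 132 / 6.25 = 21.120 → 21.12 in.
S: 146 / 6.25 = 23.360 → 23.36 in.
2XL: 156 / 6.25 = 24.960 → 24.96 in.

XS 21.12 inches; S 23.36 inches; 2XL 24.96 inches.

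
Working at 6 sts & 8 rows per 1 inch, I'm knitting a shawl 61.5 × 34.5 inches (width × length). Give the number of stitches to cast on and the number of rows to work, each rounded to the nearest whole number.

Cast on 369 stitches and work 276 rows.

Stitch gauge = 6/1 = 6 sts/in; 61.5 × 6 = 369.00 → 369 sts.
Row gauge = 8/1 = 8 rows/in; 34.5 × 8 = 276.00 → 276 rows.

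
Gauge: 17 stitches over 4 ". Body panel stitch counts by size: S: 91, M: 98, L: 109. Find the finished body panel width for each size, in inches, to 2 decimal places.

17/4 = 4.25 sts per in.
S: 91 / 4.25 = 21.412 → 21.41 in.
M: 98 / 4.25 = 23.059 → 23.06 in.
L: 109 / 4.25 = 25.647 → 25.65 in.

S 21.41 inches; M 23.06 inches; L 25.65 inches.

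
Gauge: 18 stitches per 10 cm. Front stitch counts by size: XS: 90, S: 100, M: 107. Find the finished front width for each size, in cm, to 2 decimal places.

18/10 = 1.8 sts per cm.
XS: 90 / 1.8 = 50.000 → 50.00 cm.
S: 100 / 1.8 = 55.556 → 55.56 cm.
M: 107 / 1.8 = 59.444 → 59.44 cm.

XS 50.00 cm; S 55.56 cm; M 59.44 cm.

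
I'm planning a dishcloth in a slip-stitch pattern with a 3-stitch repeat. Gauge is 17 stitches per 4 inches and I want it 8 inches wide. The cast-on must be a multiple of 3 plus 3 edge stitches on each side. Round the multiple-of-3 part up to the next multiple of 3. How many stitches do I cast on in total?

17 / 4 = 4.25 sts per inch.
8 × 4.25 = 34.00 sts.
Less 6 edge sts → 28.00 for the repeat.
Next multiple of 3: 30.
Add back 6 edge sts → 36.

CO 36 sts.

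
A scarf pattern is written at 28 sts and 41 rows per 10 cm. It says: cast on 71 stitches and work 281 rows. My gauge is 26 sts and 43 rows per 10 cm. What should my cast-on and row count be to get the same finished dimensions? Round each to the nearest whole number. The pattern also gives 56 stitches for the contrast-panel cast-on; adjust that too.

Cast on 66 stitches; work 295 rows; contrast-panel cast-on 52 stitches.

Stitches: 71 × 26/28 = 65.93 → 66.
Rows: 281 × 43/41 = 294.71 → 295.
contrast-panel cast-on: 56 × 26/28 = 52.00 → 52.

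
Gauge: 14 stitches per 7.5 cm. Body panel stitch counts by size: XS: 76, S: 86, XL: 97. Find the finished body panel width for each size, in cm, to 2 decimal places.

14/7.5 = 1.867 sts per cm.
XS: 76 / 1.867 = 40.714 → 40.71 cm.
S: 86 / 1.867 = 46.071 → 46.07 cm.
XL: 97 / 1.867 = 51.964 → 51.96 cm.

XS 40.71 cm; S 46.07 cm; XL 51.96 cm.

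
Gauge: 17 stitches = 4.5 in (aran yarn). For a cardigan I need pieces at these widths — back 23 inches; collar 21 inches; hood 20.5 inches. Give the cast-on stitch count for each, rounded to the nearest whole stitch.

Rate = 17/4.5 = 3.778 sts per in.
back: 23 × 3.778 = 86.89 → 87.
collar: 21 × 3.778 = 79.33 → 79.
hood: 20.5 × 3.778 = 77.44 → 77.

back 87; collar 79; hood 77.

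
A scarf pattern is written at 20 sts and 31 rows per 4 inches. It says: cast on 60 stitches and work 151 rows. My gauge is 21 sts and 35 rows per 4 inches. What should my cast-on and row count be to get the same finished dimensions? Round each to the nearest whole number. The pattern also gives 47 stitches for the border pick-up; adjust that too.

Stitches: 60 × 21/20 = 63.00 → 63.
Rows: 151 × 35/31 = 170.48 → 170.
border pick-up: 47 × 21/20 = 49.35 → 49.

Cast on 63 stitches; work 170 rows; border pick-up 49 stitches.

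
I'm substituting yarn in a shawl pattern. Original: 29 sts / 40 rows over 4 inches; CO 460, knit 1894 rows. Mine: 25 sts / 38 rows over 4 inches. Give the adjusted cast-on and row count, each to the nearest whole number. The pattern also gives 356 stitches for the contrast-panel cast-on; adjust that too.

Stitches: 460 × 25/29 = 396.55 → 397.
Rows: 1894 × 38/40 = 1799.30 → 1799.
contrast-panel cast-on: 356 × 25/29 = 306.90 → 307.

Cast on 397 stitches; work 1799 rows; contrast-panel cast-on 307 stitches.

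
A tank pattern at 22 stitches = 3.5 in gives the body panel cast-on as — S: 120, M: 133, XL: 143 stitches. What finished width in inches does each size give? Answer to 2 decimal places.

22/3.5 = 6.286 sts per in.
S: 120 / 6.286 = 19.091 → 19.09 in.
M: 133 / 6.286 = 21.159 → 21.16 in.
XL: 143 / 6.286 = 22.750 → 22.75 in.

S 19.09 inches; M 21.16 inches; XL 22.75 inches.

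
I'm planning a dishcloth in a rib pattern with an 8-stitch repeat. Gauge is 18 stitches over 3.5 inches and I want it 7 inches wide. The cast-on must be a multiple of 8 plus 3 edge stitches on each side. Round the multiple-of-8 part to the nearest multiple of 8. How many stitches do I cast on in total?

18 / 3.5 = 5.143 sts per inch.
7 × 5.143 = 36.00 sts.
Less 6 edge sts → 30.00 for the repeat.
Nearest multiple of 8: 32.
Add back 6 edge sts → 38.

38 stitches.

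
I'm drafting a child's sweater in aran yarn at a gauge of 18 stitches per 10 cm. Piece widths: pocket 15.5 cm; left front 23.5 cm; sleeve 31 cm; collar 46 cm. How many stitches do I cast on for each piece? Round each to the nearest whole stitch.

pocket 28; left front 42; sleeve 56; collar 83.

Rate = 18/10 = 1.8 sts per cm.
pocket: 15.5 × 1.8 = 27.90 → 28.
left front: 23.5 × 1.8 = 42.30 → 42.
sleeve: 31 × 1.8 = 55.80 → 56.
collar: 46 × 1.8 = 82.80 → 83.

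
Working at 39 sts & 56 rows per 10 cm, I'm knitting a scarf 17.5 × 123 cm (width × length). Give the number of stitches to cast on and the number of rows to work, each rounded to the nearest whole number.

Cast on 68 stitches and work 689 rows.

Stitch gauge = 39/10 = 3.9 sts/cm; 17.5 × 3.9 = 68.25 → 68 sts.
Row gauge = 56/10 = 5.6 rows/cm; 123 × 5.6 = 688.80 → 689 rows.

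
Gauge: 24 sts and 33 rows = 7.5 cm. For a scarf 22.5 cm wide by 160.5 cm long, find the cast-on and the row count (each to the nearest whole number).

Cast on 72 stitches and work 706 rows.

Stitch gauge = 24/7.5 = 3.2 sts/cm; 22.5 × 3.2 = 72.00 → 72 sts.
Row gauge = 33/7.5 = 4.4 rows/cm; 160.5 × 4.4 = 706.20 → 706 rows.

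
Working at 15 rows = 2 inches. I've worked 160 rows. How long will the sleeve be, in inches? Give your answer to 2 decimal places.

21.33 inches.

15 rows / 2 inch = 7.5 rows per inch.
160 / 7.5 = 21.333 inches.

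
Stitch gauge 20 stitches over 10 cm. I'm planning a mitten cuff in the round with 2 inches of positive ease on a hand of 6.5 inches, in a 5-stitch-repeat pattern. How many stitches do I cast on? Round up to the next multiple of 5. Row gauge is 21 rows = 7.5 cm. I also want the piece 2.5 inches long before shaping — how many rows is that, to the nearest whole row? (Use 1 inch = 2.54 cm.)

Finished = 6.5 + 2 = 8.5 inches.
8.5 inches × 2.54 = 21.59 cm.
20/10 = 2 sts per cm; 21.59 × 2 = 43.18 sts.
Next multiple of 5 → 45.
2.5 inches = 6.35 cm; × 2.8 = 17.78 → 18 rows.

Cast on 45 stitches; work 18 rows.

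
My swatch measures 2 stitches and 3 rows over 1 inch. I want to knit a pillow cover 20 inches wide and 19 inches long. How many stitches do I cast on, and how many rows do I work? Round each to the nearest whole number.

Stitch gauge = 2/1 = 2 sts/in; 20 × 2 = 40.00 → 40 sts.
Row gauge = 3/1 = 3 rows/in; 19 × 3 = 57.00 → 57 rows.

Cast on 40 stitches and work 57 rows.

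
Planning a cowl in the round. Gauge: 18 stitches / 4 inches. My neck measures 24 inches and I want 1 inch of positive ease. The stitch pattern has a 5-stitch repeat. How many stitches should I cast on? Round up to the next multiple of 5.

Finished = 24 + 1 = 25 inches.
18 / 4 = 4.5 sts/in.
25 × 4.5 = 112.50 sts.
Next multiple of 5: 115.

Cast on 115 stitches.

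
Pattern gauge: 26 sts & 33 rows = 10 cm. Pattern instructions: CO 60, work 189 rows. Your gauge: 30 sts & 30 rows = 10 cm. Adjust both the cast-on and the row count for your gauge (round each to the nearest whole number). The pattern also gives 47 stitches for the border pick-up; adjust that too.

Cast on 69 stitches; work 172 rows; border pick-up 54 stitches.

Stitches: 60 × 30/26 = 69.23 → 69.
Rows: 189 × 30/33 = 171.82 → 172.
border pick-up: 47 × 30/26 = 54.23 → 54.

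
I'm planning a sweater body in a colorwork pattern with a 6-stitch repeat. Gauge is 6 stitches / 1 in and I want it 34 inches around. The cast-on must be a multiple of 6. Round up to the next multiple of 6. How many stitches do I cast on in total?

204 stitches.

6 / 1 = 6 sts per inch.
34 × 6 = 204.00 sts.
Next multiple of 6: 204.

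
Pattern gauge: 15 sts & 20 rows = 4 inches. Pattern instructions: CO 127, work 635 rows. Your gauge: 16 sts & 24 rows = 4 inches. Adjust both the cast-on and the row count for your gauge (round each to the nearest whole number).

Cast on 135 stitches; work 762 rows.

Stitches: 127 × 16/15 = 135.47 → 135.
Rows: 635 × 24/20 = 762.00 → 762.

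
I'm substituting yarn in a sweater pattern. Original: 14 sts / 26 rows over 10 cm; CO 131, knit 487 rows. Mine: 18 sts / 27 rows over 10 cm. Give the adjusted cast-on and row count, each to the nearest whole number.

Stitches: 131 × 18/14 = 168.43 → 168.
Rows: 487 × 27/26 = 505.73 → 506.

Cast on 168 stitches; work 506 rows.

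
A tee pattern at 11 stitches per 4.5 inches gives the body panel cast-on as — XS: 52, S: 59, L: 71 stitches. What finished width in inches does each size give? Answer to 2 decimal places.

XS 21.27 inches; S 24.14 inches; L 29.05 inches.

11/4.5 = 2.444 sts per in.
XS: 52 / 2.444 = 21.273 → 21.27 in.
S: 59 / 2.444 = 24.136 → 24.14 in.
L: 71 / 2.444 = 29.045 → 29.05 in.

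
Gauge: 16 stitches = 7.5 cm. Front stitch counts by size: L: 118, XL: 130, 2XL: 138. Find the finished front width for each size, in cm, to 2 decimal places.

16/7.5 = 2.133 sts per cm.
L: 118 / 2.133 = 55.312 → 55.31 cm.
XL: 130 / 2.133 = 60.938 → 60.94 cm.
2XL: 138 / 2.133 = 64.688 → 64.69 cm.

L 55.31 cm; XL 60.94 cm; 2XL 64.69 cm.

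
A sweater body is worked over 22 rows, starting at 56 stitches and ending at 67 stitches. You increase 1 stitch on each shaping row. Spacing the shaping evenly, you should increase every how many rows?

Stitches to add: |67 − 56| = 11.
Shaping rows needed: 11 / 1 = 11.
22 rows / 11 = every 2 rows.

Increase every 2nd row.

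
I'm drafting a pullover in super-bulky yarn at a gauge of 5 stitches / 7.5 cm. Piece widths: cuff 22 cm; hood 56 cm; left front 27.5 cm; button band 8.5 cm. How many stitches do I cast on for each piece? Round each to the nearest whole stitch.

Rate = 5/7.5 = 0.667 sts per cm.
cuff: 22 × 0.667 = 14.67 → 15.
hood: 56 × 0.667 = 37.33 → 37.
left front: 27.5 × 0.667 = 18.33 → 18.
button band: 8.5 × 0.667 = 5.67 → 6.

cuff 15; hood 37; left front 18; button band 6.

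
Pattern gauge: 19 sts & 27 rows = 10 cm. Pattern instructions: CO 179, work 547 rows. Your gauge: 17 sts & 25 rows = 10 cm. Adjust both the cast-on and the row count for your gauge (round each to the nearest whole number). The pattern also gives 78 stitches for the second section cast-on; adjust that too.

Stitches: 179 × 17/19 = 160.16 → 160.
Rows: 547 × 25/27 = 506.48 → 506.
second section cast-on: 78 × 17/19 = 69.79 → 70.

Cast on 160 stitches; work 506 rows; second section cast-on 70 stitches.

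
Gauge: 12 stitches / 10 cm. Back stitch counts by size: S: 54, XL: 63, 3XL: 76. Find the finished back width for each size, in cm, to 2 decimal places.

S 45.00 cm; XL 52.50 cm; 3XL 63.33 cm.

12/10 = 1.2 sts per cm.
S: 54 / 1.2 = 45.000 → 45.00 cm.
XL: 63 / 1.2 = 52.500 → 52.50 cm.
3XL: 76 / 1.2 = 63.333 → 63.33 cm.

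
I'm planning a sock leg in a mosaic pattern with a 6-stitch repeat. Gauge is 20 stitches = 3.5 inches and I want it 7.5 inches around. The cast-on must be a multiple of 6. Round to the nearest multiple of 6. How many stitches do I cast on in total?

20 / 3.5 = 5.714 sts per inch.
7.5 × 5.714 = 42.86 sts.
Nearest multiple of 6: 42.

Cast on 42 stitches.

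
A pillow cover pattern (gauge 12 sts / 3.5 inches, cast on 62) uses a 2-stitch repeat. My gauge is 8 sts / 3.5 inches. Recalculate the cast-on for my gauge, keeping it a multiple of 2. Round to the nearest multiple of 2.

62 × 8 / 12 = 41.33.
Nearest multiple of 2: 42.

42 stitches.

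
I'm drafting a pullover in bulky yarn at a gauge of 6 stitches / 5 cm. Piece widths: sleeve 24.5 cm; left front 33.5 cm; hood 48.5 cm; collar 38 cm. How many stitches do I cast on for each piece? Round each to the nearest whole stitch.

sleeve 29; left front 40; hood 58; collar 46.

Rate = 6/5 = 1.2 sts per cm.
sleeve: 24.5 × 1.2 = 29.40 → 29.
left front: 33.5 × 1.2 = 40.20 → 40.
hood: 48.5 × 1.2 = 58.20 → 58.
collar: 38 × 1.2 = 45.60 → 46.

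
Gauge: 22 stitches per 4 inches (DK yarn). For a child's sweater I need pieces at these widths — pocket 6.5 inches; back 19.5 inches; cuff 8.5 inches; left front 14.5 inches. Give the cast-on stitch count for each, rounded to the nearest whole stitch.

pocket 36; back 107; cuff 47; left front 80.

Rate = 22/4 = 5.5 sts per in.
pocket: 6.5 × 5.5 = 35.75 → 36.
back: 19.5 × 5.5 = 107.25 → 107.
cuff: 8.5 × 5.5 = 46.75 → 47.
left front: 14.5 × 5.5 = 79.75 → 80.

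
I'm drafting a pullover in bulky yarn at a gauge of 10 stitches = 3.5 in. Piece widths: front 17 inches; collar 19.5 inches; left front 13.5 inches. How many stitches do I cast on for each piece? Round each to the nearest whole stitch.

Rate = 10/3.5 = 2.857 sts per in.
front: 17 × 2.857 = 48.57 → 49.
collar: 19.5 × 2.857 = 55.71 → 56.
left front: 13.5 × 2.857 = 38.57 → 39.

front 49; collar 56; left front 39.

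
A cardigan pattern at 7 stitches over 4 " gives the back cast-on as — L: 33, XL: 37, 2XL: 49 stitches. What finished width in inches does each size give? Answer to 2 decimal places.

L 18.86 inches; XL 21.14 inches; 2XL 28.00 inches.

7/4 = 1.75 sts per in.
L: 33 / 1.75 = 18.857 → 18.86 in.
XL: 37 / 1.75 = 21.143 → 21.14 in.
2XL: 49 / 1.75 = 28.000 → 28.00 in.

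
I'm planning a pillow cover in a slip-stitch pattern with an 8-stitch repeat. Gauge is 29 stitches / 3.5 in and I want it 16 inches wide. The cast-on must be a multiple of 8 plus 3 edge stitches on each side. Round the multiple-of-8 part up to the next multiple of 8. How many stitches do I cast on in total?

CO 134 sts.

29 / 3.5 = 8.286 sts per inch.
16 × 8.286 = 132.57 sts.
Less 6 edge sts → 126.57 for the repeat.
Next multiple of 8: 128.
Add back 6 edge sts → 134.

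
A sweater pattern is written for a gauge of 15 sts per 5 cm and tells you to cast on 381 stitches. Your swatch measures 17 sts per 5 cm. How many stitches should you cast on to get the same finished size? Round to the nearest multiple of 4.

Scale factor = 17 / 15 = 1.133.
381 × 17 / 15 = 431.80 sts.
→ 432 sts.

432 stitches.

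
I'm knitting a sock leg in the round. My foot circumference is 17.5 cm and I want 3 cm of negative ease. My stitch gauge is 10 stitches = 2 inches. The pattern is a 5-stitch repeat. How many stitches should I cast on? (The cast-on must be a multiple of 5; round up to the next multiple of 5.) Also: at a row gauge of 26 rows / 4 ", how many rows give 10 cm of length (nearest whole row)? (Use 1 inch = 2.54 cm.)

Cast on 30 stitches; work 26 rows.

Finished = 17.5 − 3 = 14.5 cm.
14.5 cm × 1/2.54 = 5.71 inches.
10/2 = 5 sts per in; 5.71 × 5 = 28.54 sts.
Next multiple of 5 → 30.
10 cm = 3.94 inches; × 6.5 = 25.59 → 26 rows.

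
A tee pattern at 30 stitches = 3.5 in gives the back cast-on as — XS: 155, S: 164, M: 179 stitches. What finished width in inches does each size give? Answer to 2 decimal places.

30/3.5 = 8.571 sts per in.
XS: 155 / 8.571 = 18.083 → 18.08 in.
S: 164 / 8.571 = 19.133 → 19.13 in.
M: 179 / 8.571 = 20.883 → 20.88 in.

XS 18.08 inches; S 19.13 inches; M 20.88 inches.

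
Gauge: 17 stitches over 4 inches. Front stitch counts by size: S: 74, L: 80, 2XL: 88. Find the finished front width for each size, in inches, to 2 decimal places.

S 17.41 inches; L 18.82 inches; 2XL 20.71 inches.

17/4 = 4.25 sts per in.
S: 74 / 4.25 = 17.412 → 17.41 in.
L: 80 / 4.25 = 18.824 → 18.82 in.
2XL: 88 / 4.25 = 20.706 → 20.71 in.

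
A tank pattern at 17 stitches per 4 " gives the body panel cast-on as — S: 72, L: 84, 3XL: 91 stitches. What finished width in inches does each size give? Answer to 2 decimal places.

17/4 = 4.25 sts per in.
S: 72 / 4.25 = 16.941 → 16.94 in.
L: 84 / 4.25 = 19.765 → 19.76 in.
3XL: 91 / 4.25 = 21.412 → 21.41 in.

S 16.94 inches; L 19.76 inches; 3XL 21.41 inches.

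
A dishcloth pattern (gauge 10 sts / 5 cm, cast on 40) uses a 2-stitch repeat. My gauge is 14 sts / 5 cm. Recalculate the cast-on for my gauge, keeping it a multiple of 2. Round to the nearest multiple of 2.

40 × 14 / 10 = 56.00.
Nearest multiple of 2: 56.

CO 56 sts.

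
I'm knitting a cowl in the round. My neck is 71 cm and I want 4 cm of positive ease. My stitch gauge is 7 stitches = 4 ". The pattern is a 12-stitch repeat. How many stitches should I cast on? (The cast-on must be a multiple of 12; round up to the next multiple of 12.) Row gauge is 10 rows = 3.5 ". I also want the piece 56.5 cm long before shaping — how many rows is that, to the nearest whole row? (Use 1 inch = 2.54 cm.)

Finished = 71 + 4 = 75 cm.
75 cm × 1/2.54 = 29.53 inches.
7/4 = 1.75 sts per in; 29.53 × 1.75 = 51.67 sts.
Next multiple of 12 → 60.
56.5 cm = 22.24 inches; × 2.857 = 63.55 → 64 rows.

Cast on 60 stitches; work 64 rows.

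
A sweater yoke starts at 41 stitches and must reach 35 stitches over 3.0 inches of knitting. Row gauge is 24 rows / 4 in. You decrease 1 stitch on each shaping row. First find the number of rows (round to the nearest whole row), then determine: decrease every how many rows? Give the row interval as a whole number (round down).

Decrease every 3rd row.

Rows = 3.0 × 6 = 18.0 → 18 rows.
Stitches to remove: 6 → 6 shaping rows (at 1 st each).
18 / 6 = 3.00 → every 3 rows.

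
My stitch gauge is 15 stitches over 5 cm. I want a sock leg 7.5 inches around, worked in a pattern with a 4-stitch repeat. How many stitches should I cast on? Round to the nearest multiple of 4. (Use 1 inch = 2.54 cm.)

7.5 in = 7.5 × 2.54 = 19.05 cm.
15 / 5 = 3 sts/cm.
19.05 × 3 = 57.15 sts.
→ 56.

CO 56 sts.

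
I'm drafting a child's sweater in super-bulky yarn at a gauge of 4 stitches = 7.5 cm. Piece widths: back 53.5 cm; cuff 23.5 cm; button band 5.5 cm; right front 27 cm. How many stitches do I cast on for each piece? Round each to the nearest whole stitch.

back 29; cuff 13; button band 3; right front 14.

Rate = 4/7.5 = 0.533 sts per cm.
back: 53.5 × 0.533 = 28.53 → 29.
cuff: 23.5 × 0.533 = 12.53 → 13.
button band: 5.5 × 0.533 = 2.93 → 3.
right front: 27 × 0.533 = 14.40 → 14.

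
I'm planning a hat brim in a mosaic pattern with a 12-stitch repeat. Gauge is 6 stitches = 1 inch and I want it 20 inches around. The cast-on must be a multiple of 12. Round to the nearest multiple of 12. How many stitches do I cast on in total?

Cast on 120 stitches.

6 / 1 = 6 sts per inch.
20 × 6 = 120.00 sts.
Nearest multiple of 12: 120.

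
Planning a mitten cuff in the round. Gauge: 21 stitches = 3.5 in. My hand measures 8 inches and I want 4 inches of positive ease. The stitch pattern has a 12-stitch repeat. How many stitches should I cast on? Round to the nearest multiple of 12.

72 stitches.

Finished = 8 + 4 = 12 inches.
21 / 3.5 = 6 sts/in.
12 × 6 = 72.00 sts.
Nearest multiple of 12: 72.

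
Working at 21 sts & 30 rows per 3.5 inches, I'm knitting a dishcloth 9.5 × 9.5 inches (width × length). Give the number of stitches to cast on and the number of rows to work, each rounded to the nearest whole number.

Cast on 57 stitches and work 81 rows.

Stitch gauge = 21/3.5 = 6 sts/in; 9.5 × 6 = 57.00 → 57 sts.
Row gauge = 30/3.5 = 8.571 rows/in; 9.5 × 8.571 = 81.43 → 81 rows.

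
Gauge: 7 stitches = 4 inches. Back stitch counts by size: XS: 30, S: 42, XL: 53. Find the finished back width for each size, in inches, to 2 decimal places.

XS 17.14 inches; S 24.00 inches; XL 30.29 inches.

7/4 = 1.75 sts per in.
XS: 30 / 1.75 = 17.143 → 17.14 in.
S: 42 / 1.75 = 24.000 → 24.00 in.
XL: 53 / 1.75 = 30.286 → 30.29 in.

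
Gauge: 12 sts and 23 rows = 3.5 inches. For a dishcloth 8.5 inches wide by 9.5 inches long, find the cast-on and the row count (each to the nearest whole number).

Stitch gauge = 12/3.5 = 3.429 sts/in; 8.5 × 3.429 = 29.14 → 29 sts.
Row gauge = 23/3.5 = 6.571 rows/in; 9.5 × 6.571 = 62.43 → 62 rows.

Cast on 29 stitches and work 62 rows.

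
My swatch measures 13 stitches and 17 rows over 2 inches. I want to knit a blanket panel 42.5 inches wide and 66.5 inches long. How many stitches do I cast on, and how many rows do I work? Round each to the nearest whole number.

Stitch gauge = 13/2 = 6.5 sts/in; 42.5 × 6.5 = 276.25 → 276 sts.
Row gauge = 17/2 = 8.5 rows/in; 66.5 × 8.5 = 565.25 → 565 rows.

Cast on 276 stitches and work 565 rows.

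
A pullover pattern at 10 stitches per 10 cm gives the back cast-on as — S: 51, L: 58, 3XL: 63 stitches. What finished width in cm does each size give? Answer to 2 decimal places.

10/10 = 1 sts per cm.
S: 51 / 1 = 51.000 → 51.00 cm.
L: 58 / 1 = 58.000 → 58.00 cm.
3XL: 63 / 1 = 63.000 → 63.00 cm.

S 51.00 cm; L 58.00 cm; 3XL 63.00 cm.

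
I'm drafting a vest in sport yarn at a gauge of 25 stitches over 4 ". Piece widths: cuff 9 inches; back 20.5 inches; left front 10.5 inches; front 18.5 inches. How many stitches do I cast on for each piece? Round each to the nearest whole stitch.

Rate = 25/4 = 6.25 sts per in.
cuff: 9 × 6.25 = 56.25 → 56.
back: 20.5 × 6.25 = 128.12 → 128.
left front: 10.5 × 6.25 = 65.62 → 66.
front: 18.5 × 6.25 = 115.62 → 116.

cuff 56; back 128; left front 66; front 116.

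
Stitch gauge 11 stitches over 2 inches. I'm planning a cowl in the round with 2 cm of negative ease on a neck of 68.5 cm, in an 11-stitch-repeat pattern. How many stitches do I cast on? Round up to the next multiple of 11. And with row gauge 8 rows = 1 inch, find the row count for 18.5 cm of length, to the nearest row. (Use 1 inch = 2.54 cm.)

Finished = 68.5 − 2 = 66.5 cm.
66.5 cm × 1/2.54 = 26.18 inches.
11/2 = 5.5 sts per in; 26.18 × 5.5 = 144.00 sts.
Next multiple of 11 → 154.
18.5 cm = 7.28 inches; × 8 = 58.27 → 58 rows.

Cast on 154 stitches; work 58 rows.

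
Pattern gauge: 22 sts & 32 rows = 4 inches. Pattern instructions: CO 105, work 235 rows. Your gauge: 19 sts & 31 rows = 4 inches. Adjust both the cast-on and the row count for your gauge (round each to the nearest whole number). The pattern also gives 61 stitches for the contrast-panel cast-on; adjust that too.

Cast on 91 stitches; work 228 rows; contrast-panel cast-on 53 stitches.

Stitches: 105 × 19/22 = 90.68 → 91.
Rows: 235 × 31/32 = 227.66 → 228.
contrast-panel cast-on: 61 × 19/22 = 52.68 → 53.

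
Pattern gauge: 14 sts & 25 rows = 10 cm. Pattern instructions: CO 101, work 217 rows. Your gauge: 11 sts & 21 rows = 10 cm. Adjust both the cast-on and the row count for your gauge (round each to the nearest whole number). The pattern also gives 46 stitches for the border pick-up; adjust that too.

Cast on 79 stitches; work 182 rows; border pick-up 36 stitches.

Stitches: 101 × 11/14 = 79.36 → 79.
Rows: 217 × 21/25 = 182.28 → 182.
border pick-up: 46 × 11/14 = 36.14 → 36.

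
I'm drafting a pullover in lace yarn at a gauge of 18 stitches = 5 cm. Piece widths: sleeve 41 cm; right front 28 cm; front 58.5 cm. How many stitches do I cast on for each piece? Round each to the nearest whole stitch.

Rate = 18/5 = 3.6 sts per cm.
sleeve: 41 × 3.6 = 147.60 → 148.
right front: 28 × 3.6 = 100.80 → 101.
front: 58.5 × 3.6 = 210.60 → 211.

sleeve 148; right front 101; front 211.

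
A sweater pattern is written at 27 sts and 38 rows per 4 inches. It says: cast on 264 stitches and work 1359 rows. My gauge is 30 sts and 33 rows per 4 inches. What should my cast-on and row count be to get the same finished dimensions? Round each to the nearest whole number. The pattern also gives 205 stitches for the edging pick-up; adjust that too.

Cast on 293 stitches; work 1180 rows; edging pick-up 228 stitches.

Stitches: 264 × 30/27 = 293.33 → 293.
Rows: 1359 × 33/38 = 1180.18 → 1180.
edging pick-up: 205 × 30/27 = 227.78 → 228.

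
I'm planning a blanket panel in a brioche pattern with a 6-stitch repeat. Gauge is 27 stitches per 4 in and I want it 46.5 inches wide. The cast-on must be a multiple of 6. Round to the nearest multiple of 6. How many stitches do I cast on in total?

27 / 4 = 6.75 sts per inch.
46.5 × 6.75 = 313.88 sts.
Nearest multiple of 6: 312.

CO 312 sts.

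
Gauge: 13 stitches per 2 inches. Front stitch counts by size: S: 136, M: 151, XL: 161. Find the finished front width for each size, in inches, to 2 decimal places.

13/2 = 6.5 sts per in.
S: 136 / 6.5 = 20.923 → 20.92 in.
M: 151 / 6.5 = 23.231 → 23.23 in.
XL: 161 / 6.5 = 24.769 → 24.77 in.

S 20.92 inches; M 23.23 inches; XL 24.77 inches.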